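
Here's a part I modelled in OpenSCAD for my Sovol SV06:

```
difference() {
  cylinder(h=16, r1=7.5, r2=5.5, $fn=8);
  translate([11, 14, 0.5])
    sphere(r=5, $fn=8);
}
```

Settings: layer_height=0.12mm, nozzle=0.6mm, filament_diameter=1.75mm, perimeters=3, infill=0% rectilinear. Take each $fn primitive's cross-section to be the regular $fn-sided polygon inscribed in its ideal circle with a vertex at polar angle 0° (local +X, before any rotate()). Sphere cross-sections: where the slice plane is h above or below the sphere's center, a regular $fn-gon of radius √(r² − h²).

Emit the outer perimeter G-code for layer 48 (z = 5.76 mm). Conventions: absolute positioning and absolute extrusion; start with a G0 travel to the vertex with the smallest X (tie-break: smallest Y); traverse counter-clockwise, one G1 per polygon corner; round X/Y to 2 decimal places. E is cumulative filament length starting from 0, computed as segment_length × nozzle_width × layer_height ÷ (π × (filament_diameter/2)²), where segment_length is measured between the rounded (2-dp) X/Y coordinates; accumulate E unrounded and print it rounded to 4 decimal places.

At z = 5.76 mm: the cone contributes a regular 8-gon of circumradius 6.780 (interpolated between r1=7.5 and r2=5.5 at t=0.360); the sphere at (11, 14) does not reach this height (|z−center|=5.260 > r=5); Subtracting the remaining from the first: none of the subtracted shapes is present at this height, so the cone is unchanged — 1 connected region. The outline is a single polygon with 8 vertices. Extrusion per mm of travel: 0.6 × 0.12 / (π × 0.875²) = 0.029934. Accumulating E over each segment gives final E = 1.2421.

G0 X-6.78 Y0.00 Z5.76
G1 X-4.79 Y-4.79 E0.1553
G1 X0.00 Y-6.78 E0.3105
G1 X4.79 Y-4.79 E0.4658
G1 X6.78 Y0.00 E0.6211
G1 X4.79 Y4.79 E0.7763
G1 X0.00 Y6.78 E0.9316
G1 X-4.79 Y4.79 E1.0869
G1 X-6.78 Y0.00 E1.2421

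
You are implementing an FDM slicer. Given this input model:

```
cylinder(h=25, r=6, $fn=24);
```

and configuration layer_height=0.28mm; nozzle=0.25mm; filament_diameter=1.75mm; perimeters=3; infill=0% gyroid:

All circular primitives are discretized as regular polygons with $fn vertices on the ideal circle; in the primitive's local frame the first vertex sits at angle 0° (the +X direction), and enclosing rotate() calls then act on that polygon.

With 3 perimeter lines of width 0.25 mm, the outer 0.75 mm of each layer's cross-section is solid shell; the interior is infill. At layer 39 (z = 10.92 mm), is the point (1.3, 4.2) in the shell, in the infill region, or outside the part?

infill

At z = 10.92 mm: the r=6 cylinder contributes a regular 24-gon of circumradius 6. Overall, the cross-section is a single solid region. The nearest boundary edge runs (3.00, 5.20)→(1.55, 5.80); distance from the point to it = 1.57 mm. The point is inside the cross-section and 1.57 mm from the nearest boundary — more than the 0.75 mm shell width (3 × 0.25), so it's in the infill interior.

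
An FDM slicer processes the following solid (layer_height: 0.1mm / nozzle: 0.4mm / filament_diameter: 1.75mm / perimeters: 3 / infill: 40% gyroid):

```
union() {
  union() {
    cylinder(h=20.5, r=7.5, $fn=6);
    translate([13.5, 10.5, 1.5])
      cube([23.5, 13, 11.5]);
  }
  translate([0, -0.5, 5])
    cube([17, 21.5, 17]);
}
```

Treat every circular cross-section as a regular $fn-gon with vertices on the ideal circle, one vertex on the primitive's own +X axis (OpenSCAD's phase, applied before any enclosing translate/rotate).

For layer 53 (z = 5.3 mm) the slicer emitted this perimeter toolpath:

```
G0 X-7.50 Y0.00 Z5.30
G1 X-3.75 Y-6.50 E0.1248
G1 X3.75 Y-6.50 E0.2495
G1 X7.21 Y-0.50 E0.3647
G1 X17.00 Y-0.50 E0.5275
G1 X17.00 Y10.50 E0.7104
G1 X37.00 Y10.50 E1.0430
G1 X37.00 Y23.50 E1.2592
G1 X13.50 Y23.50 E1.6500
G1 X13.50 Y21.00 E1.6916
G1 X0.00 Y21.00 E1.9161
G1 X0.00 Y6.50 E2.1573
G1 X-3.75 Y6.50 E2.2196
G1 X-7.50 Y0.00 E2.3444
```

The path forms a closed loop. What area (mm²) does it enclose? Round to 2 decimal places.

Apply the shoelace formula to the sequence of (X, Y) vertices; enclosed area = 740.25 mm².

740.25 mm²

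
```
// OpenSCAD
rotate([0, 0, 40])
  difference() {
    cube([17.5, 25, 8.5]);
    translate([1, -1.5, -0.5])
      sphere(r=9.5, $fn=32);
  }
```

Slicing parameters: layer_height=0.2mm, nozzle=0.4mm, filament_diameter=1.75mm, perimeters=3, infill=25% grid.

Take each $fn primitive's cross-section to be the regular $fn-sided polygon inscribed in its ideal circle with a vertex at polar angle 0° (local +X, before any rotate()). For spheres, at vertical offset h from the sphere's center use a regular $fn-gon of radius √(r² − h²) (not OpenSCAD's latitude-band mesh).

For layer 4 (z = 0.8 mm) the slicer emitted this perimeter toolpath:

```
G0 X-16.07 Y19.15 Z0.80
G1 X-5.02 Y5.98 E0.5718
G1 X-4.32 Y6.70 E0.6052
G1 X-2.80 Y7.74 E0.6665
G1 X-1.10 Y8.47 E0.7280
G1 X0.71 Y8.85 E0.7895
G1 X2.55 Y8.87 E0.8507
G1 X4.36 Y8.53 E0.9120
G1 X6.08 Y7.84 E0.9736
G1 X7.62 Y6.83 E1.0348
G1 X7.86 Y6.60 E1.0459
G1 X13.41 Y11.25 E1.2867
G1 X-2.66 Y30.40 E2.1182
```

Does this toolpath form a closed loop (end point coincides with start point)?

Start point (G0): (-16.07, 19.15). End point (last G1): the path does not return to the start — open.

no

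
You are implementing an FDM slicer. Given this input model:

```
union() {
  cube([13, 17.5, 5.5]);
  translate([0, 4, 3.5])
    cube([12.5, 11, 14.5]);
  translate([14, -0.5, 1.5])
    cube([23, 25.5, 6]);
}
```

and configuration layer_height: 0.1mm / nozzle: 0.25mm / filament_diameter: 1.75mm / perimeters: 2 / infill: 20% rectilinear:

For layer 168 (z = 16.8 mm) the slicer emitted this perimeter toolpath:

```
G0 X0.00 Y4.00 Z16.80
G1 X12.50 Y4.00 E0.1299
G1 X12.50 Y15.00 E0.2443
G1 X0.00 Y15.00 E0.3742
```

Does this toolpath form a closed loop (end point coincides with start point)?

Start point (G0): (0.00, 4.00). End point (last G1): the path does not return to the start — open.

no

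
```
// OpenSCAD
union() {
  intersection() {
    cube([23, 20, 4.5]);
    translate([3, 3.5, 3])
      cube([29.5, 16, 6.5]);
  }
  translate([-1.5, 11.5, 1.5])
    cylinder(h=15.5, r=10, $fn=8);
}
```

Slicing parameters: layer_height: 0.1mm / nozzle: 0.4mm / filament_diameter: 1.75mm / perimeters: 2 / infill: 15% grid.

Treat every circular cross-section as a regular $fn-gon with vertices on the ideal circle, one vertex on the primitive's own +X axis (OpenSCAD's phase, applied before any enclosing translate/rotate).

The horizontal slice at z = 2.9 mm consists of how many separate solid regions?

At z = 2.9 mm: the cube is present — its section is the full 23×20 rectangle; the cube at (3, 3.5) does not reach this height (z outside [3, 9.5]); Taking the intersection: at least one operand is absent at this height, so nothing remains; the cylinder at (-1.5, 11.5): section is a regular 8-gon, circumradius r=10; Taking the union: only the r=10 cylinder at (-1.5, 11.5) is present, so the union is just that shape — 1 connected region. The result has 1 disconnected region.

1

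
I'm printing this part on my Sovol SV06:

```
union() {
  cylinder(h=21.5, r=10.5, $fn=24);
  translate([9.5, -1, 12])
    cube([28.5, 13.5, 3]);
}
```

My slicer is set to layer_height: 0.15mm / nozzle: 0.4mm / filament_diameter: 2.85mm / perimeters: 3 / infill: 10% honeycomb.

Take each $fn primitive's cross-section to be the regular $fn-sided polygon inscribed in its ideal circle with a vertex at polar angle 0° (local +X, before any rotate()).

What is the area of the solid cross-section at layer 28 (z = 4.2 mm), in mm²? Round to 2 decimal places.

At z = 4.2 mm: the cylinder: section is a regular 24-gon, circumradius r=10.5 (area = (24/2)·10.500²·sin(360°/24) = 342.42 mm²); the cube at (9.5, -1) does not reach this height (z outside [12, 15]); Merging all regions: only the r=10.5 cylinder is present, so the union is just that shape — area = 342.42 mm². Overall, the cross-section is a single solid region. Net area = 342.42 mm².

342.42 mm²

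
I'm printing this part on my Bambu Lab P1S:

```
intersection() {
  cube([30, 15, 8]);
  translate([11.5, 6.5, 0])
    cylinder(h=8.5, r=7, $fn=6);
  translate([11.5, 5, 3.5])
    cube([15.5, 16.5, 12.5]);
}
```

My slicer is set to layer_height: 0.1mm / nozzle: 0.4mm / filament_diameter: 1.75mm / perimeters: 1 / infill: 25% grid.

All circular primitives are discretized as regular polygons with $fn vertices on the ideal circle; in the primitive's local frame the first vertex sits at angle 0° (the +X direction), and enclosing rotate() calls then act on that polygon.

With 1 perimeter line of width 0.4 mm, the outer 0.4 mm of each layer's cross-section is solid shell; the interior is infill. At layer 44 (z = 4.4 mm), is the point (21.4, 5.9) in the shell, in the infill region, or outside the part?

outside

At z = 4.4 mm: the cube (footprint 30×15) is included at this height; the r=7 cylinder at (11.5, 6.5) contributes a regular 6-gon of circumradius 7; the 15.5×16.5 cube at (11.5, 5) contributes its full rectangle; Keeping only the common overlap: the r=7 cylinder at (11.5, 6.5) lies inside the 30×15 cube, so the common part is the r=7 cylinder at (11.5, 6.5) itself; the 15.5×16.5 cube at (11.5, 5) partially overlaps the running intersection; clipping to the common part keeps 41.68 mm² — 1 connected region. Overall, the cross-section is a single solid region. The nearest boundary edge runs (15.00, 12.56)→(18.50, 6.50); distance from the point to it = 2.96 mm. The point is not inside any of the regions above, so it lies outside the cross-section (2.96 mm from the nearest boundary).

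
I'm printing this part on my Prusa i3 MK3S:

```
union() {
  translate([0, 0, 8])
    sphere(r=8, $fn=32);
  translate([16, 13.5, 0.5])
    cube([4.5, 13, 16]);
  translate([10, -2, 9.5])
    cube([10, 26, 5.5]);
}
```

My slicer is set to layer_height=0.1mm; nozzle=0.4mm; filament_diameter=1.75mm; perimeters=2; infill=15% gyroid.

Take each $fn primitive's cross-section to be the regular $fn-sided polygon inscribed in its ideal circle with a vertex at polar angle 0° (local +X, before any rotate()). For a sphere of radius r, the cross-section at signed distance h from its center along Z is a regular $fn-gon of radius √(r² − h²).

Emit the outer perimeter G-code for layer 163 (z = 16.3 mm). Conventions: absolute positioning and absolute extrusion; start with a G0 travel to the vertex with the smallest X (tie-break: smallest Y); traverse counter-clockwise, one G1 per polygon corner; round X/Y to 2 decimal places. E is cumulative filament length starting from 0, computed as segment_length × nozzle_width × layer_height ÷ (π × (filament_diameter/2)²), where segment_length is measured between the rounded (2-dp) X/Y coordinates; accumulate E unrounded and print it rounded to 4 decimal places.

G0 X16.00 Y13.50 Z16.30
G1 X20.50 Y13.50 E0.0748
G1 X20.50 Y26.50 E0.2910
G1 X16.00 Y26.50 E0.3659
G1 X16.00 Y13.50 E0.5821

At z = 16.3 mm: the sphere does not reach this height (|z−center|=8.300 > r=8); the cube at (16, 13.5) (footprint 4.5×13) is included at this height; the cube at (10, -2) is not intersected at this z (z outside [9.5, 15]); Taking the union: only the 4.5×13 cube at (16, 13.5) is present, so the union is just that shape — 1 connected region. The outline is a single polygon with 4 vertices. Extrusion per mm of travel: 0.4 × 0.1 / (π × 0.875²) = 0.016630. Accumulating E over each segment gives final E = 0.5821.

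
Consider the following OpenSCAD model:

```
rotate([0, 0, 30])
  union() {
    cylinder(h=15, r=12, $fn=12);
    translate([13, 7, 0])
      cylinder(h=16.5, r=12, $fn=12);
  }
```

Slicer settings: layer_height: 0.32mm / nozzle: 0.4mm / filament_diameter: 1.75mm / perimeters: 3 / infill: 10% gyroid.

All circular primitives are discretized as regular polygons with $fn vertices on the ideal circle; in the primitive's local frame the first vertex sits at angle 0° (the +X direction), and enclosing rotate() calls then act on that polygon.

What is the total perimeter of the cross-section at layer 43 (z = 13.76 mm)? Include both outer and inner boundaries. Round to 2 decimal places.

At z = 13.76 mm: the r=12 cylinder contributes a regular 12-gon of circumradius 12 (perimeter = 2·12·12.000·sin(180°/12) = 74.54 mm); the r=12 cylinder at (13, 7) gives a regular 12-gon of circumradius 12 (constant along its height) (perimeter = 2·12·12.000·sin(180°/12) = 74.54 mm); Taking the union: the regions partially overlap (shared area 109.67 mm²), so the edge portions inside another operand are dropped and the merged outline is re-measured after clipping — boundary = 107.19 mm; (rotated 30° about Z; rotation is an isometry so areas/perimeters/island counts are preserved). Overall, the cross-section is a single solid region. Total boundary length (outer) = 107.19 mm.

107.19 mm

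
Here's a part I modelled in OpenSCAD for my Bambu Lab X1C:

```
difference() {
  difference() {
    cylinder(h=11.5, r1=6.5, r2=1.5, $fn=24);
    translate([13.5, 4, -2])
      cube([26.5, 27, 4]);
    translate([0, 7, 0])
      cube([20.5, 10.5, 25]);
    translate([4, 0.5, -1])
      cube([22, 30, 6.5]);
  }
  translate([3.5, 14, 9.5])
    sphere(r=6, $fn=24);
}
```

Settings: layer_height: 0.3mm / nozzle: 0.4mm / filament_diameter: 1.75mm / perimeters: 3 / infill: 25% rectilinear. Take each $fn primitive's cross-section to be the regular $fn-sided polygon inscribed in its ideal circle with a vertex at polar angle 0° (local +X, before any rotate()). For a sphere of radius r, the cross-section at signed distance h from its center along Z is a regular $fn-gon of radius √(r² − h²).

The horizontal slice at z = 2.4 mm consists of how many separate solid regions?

At z = 2.4 mm: the cone: at t=0.209 of its height the radius interpolates to r₁+(r₂−r₁)t = 5.457, giving a regular 24-gon of that circumradius; the cube at (13.5, 4) does not reach this height (z outside [-2, 2]); the cube at (0, 7) is present — its section is the full 20.5×10.5 rectangle; the 22×30 cube at (4, 0.5) contributes its full rectangle; Subtracting the remaining from the first: starting from the cone, the 20.5×10.5 cube at (0, 7) misses the remaining region (no effect); the 22×30 cube at (4, 0.5) partially overlaps it — only the 2.87 mm² overlap (of its 660.00 mm²) is removed, clipping the outline — 1 connected region; the sphere at (3.5, 14) is absent (|z−center|=7.100 > r=6); Subtracting the remaining from the first: none of the subtracted shapes is present at this height, so that combined region is unchanged — 1 connected region. The result has 1 disconnected region.

1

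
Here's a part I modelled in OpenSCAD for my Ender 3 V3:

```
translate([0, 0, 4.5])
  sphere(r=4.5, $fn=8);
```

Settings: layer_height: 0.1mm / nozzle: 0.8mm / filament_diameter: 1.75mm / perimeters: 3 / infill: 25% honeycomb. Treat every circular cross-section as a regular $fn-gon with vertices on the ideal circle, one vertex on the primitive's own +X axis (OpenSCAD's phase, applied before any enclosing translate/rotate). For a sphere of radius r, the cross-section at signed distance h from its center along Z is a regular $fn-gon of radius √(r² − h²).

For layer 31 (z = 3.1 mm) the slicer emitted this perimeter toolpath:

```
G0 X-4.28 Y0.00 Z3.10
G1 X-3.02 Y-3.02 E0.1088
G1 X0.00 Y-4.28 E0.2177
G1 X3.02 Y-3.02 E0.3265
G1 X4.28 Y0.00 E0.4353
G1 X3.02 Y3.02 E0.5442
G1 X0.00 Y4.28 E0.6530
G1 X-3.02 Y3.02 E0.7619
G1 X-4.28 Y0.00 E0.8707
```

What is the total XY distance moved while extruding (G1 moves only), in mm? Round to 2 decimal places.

26.18 mm

Sum the Euclidean lengths of each G1 segment: total = 26.18 mm.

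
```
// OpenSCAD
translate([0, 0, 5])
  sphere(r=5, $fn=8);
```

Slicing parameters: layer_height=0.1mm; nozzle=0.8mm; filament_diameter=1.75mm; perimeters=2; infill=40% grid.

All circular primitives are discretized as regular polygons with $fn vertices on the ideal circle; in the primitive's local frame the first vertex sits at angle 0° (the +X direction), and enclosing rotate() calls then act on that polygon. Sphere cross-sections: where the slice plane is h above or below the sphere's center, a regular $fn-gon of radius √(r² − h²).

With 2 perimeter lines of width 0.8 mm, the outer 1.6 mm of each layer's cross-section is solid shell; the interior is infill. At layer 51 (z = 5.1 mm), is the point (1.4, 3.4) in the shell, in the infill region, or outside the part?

shell

At z = 5.1 mm: the r=5 sphere contributes a regular 8-gon of circumradius √(5²−0.1²) = 4.999. Overall, the cross-section is a single solid region. The nearest boundary edge runs (3.53, 3.53)→(0.00, 5.00); distance from the point to it = 0.94 mm. The point is inside the cross-section, 0.94 mm from the nearest boundary — within the 1.6 mm shell band (2 × 0.8).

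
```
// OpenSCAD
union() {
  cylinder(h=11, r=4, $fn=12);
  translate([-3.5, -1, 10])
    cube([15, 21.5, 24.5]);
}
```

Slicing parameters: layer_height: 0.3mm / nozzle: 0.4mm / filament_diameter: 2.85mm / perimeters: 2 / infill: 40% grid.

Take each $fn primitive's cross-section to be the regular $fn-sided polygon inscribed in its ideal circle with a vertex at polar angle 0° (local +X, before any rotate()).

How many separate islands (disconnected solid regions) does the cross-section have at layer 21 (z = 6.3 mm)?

At z = 6.3 mm: the r=4 cylinder contributes a regular 12-gon of circumradius 4; the cube at (-3.5, -1) is not intersected at this z (z outside [10, 34.5]); Merging all regions: only the r=4 cylinder is present, so the union is just that shape — 1 connected region. Overall, the cross-section is a single solid region. Island count = 1.

1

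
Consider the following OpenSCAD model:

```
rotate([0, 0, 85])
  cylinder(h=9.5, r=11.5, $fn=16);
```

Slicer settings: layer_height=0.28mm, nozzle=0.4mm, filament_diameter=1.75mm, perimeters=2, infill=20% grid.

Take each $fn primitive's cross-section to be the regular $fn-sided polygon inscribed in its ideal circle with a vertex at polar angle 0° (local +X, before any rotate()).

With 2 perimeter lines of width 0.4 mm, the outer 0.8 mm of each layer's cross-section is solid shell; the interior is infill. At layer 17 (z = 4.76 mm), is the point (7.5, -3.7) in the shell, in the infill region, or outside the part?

At z = 4.76 mm: the cylinder: section is a regular 16-gon, circumradius r=11.5; (rotated 85° about Z; rotation is an isometry so areas/perimeters/island counts are preserved). Overall, the cross-section is a single solid region. Undo the 85° rotation: the query point maps to (-3.032, -7.794) in the un-rotated model frame. The nearest boundary edge runs (-4.40, -10.62)→(-0.00, -11.50); distance from the point to it = 3.04 mm. The point is inside the cross-section and 3.04 mm from the nearest boundary — more than the 0.8 mm shell width (2 × 0.4), so it's in the infill interior.

infill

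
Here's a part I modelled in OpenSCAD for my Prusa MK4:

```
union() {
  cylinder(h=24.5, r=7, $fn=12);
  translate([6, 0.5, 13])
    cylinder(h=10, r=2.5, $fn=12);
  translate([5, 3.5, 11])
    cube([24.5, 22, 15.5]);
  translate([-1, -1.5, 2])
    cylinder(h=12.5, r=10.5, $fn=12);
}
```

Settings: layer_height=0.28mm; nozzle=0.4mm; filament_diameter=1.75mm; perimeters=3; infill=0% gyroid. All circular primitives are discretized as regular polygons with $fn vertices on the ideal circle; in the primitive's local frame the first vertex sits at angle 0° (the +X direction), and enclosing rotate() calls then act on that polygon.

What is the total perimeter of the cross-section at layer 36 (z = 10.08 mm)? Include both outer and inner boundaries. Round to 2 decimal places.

65.22 mm

At z = 10.08 mm: the r=7 cylinder gives a regular 12-gon of circumradius 7 (constant along its height) (perimeter = 2·12·7.000·sin(180°/12) = 43.48 mm); the cylinder at (6, 0.5) does not reach this height (z outside [13, 23]); the cube at (5, 3.5) does not reach this height (z outside [11, 26.5]); the r=10.5 cylinder at (-1, -1.5) gives a regular 12-gon of circumradius 10.5 (constant along its height) (perimeter = 2·12·10.500·sin(180°/12) = 65.22 mm); Combining (union): the r=7 cylinder lies entirely inside the r=10.5 cylinder at (-1, -1.5), so the union is just the r=10.5 cylinder at (-1, -1.5) — boundary = 65.22 mm. Overall, the cross-section is a single solid region. Total boundary length (outer) = 65.22 mm.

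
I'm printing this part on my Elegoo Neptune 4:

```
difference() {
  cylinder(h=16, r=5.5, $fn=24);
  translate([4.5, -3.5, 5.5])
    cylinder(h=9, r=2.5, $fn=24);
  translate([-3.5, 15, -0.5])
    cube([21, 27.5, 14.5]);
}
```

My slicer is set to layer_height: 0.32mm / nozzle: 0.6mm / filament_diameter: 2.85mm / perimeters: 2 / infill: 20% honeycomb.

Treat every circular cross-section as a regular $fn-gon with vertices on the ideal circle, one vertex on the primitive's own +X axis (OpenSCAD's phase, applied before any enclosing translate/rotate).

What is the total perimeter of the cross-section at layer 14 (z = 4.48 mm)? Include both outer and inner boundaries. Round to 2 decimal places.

At z = 4.48 mm: the cylinder: section is a regular 24-gon, circumradius r=5.5 (perimeter = 2·24·5.500·sin(180°/24) = 34.46 mm); the cylinder at (4.5, -3.5) is not intersected at this z (z outside [5.5, 14.5]); the cube at (-3.5, 15) is present — its section is the full 21×27.5 rectangle (perimeter 97.00 mm); Taking the first minus the rest: starting from the r=5.5 cylinder, the 21×27.5 cube at (-3.5, 15) misses the remaining region (no effect) — boundary = 34.46 mm. Overall, the cross-section is a single solid region. Total boundary length (outer) = 34.46 mm.

34.46 mm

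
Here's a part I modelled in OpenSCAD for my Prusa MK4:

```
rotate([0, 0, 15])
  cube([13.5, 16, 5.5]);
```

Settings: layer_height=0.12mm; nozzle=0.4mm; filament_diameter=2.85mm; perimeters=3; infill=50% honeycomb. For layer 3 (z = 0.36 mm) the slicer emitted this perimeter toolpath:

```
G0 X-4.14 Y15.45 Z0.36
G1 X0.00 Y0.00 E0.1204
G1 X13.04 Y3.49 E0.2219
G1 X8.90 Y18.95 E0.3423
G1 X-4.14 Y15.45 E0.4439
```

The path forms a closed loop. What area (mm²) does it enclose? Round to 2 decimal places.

216.00 mm²

Apply the shoelace formula to the sequence of (X, Y) vertices; enclosed area = 216.00 mm².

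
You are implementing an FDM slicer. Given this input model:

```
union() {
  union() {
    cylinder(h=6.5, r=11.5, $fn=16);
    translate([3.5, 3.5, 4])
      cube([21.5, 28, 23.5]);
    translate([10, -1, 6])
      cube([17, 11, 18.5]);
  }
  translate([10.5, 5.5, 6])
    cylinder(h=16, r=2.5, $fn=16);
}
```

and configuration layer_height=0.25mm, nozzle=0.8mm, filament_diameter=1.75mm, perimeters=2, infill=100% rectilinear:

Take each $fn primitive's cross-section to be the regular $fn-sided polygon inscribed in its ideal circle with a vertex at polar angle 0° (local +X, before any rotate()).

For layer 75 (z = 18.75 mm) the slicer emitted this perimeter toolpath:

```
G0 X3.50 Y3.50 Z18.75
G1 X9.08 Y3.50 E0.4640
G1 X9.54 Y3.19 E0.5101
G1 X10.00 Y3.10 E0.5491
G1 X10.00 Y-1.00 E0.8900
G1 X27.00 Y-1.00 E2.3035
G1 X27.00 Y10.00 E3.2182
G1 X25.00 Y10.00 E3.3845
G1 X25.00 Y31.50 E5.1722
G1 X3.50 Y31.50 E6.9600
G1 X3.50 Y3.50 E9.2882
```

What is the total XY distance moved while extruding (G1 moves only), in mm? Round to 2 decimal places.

Sum the Euclidean lengths of each G1 segment: total = 111.70 mm.

111.70 mm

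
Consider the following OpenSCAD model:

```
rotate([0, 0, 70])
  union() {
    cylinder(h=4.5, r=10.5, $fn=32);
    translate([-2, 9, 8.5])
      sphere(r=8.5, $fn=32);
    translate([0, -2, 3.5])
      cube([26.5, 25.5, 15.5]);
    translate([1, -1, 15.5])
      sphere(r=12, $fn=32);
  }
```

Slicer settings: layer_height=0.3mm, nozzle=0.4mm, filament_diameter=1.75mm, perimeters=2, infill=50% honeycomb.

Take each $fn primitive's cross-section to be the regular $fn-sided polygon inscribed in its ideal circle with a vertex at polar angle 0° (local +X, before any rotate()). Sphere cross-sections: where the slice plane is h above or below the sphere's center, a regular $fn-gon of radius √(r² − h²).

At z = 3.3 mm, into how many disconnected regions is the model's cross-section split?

1

At z = 3.3 mm: the r=10.5 cylinder contributes a regular 32-gon of circumradius 10.5; the r=8.5 sphere at (-2, 9) slices to a regular 32-gon of circumradius 6.724 (√(r²−h²) with h=5.2 from center); the cube at (0, -2) is not intersected at this z (z outside [3.5, 19]); the sphere at (1, -1) does not reach this height (|z−center|=12.200 > r=12); Combining (union): the regions partially overlap (shared area 77.06 mm²), so overlapping operands fuse into one piece — 1 connected region; (whole slice rotated 70° about Z — lengths, areas and connectivity unchanged). The result has 1 disconnected region.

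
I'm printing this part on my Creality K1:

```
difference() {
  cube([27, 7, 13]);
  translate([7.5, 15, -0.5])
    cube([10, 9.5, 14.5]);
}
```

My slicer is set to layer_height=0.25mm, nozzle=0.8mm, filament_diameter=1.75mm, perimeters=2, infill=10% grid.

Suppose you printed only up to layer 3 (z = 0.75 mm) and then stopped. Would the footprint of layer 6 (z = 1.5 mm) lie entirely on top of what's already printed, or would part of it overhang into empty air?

Compare the two slices. At z = 0.75: the 27×7 cube contributes its full rectangle (area 189.00 mm²); the 10×9.5 cube at (7.5, 15) contributes its full rectangle (area 95.00 mm²); After the difference (first − rest): starting from the 27×7 cube (189.00 mm²), the 10×9.5 cube at (7.5, 15) misses the remaining region (no effect) — area = 189.00 mm². At z = 1.5: the cube (footprint 27×7) is included at this height (area 189.00 mm²); the 10×9.5 cube at (7.5, 15) contributes its full rectangle (area 95.00 mm²); Taking the first minus the rest: starting from the 27×7 cube (189.00 mm²), the 10×9.5 cube at (7.5, 15) misses the remaining region (no effect) — area = 189.00 mm². Checking containment: the cross-section at z = 1.5 is a subset of the cross-section at z = 0.75.

entirely on top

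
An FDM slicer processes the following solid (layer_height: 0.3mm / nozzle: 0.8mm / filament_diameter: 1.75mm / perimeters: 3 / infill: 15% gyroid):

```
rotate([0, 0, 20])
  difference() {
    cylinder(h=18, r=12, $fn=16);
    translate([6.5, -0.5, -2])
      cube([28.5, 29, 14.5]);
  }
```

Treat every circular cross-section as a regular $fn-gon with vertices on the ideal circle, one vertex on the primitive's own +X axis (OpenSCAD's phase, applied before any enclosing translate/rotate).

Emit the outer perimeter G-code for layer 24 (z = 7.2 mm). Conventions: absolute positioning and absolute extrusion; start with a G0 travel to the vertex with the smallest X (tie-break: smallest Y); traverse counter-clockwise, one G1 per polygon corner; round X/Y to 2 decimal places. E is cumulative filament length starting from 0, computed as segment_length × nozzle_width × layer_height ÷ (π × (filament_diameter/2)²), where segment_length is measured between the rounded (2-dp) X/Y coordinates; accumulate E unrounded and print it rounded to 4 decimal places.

At z = 7.2 mm: the r=12 cylinder contributes a regular 16-gon of circumradius 12; the cube at (6.5, -0.5) is present — its section is the full 28.5×29 rectangle; After the difference (first − rest): starting from the r=12 cylinder, the 28.5×29 cube at (6.5, -0.5) partially overlaps it — only the 39.99 mm² overlap (of its 826.50 mm²) is removed, clipping the outline — 1 connected region; (rotated 20° about Z; rotation is an isometry so areas/perimeters/island counts are preserved). The outline is a single polygon with 16 vertices. Extrusion per mm of travel: 0.8 × 0.3 / (π × 0.875²) = 0.099780. Accumulating E over each segment gives final E = 7.8202.

G0 X-11.99 Y0.52 Z7.20
G1 X-11.28 Y-4.10 E0.4664
G1 X-8.85 Y-8.11 E0.9342
G1 X-5.07 Y-10.88 E1.4018
G1 X-0.52 Y-11.99 E1.8692
G1 X4.10 Y-11.28 E2.3356
G1 X8.11 Y-8.85 E2.8034
G1 X10.88 Y-5.07 E3.2710
G1 X11.99 Y-0.52 E3.7383
G1 X11.35 Y3.60 E4.1544
G1 X6.28 Y1.75 E4.6929
G1 X2.75 Y11.44 E5.7219
G1 X0.52 Y11.99 E5.9511
G1 X-4.10 Y11.28 E6.4175
G1 X-8.11 Y8.85 E6.8853
G1 X-10.88 Y5.07 E7.3529
G1 X-11.99 Y0.52 E7.8202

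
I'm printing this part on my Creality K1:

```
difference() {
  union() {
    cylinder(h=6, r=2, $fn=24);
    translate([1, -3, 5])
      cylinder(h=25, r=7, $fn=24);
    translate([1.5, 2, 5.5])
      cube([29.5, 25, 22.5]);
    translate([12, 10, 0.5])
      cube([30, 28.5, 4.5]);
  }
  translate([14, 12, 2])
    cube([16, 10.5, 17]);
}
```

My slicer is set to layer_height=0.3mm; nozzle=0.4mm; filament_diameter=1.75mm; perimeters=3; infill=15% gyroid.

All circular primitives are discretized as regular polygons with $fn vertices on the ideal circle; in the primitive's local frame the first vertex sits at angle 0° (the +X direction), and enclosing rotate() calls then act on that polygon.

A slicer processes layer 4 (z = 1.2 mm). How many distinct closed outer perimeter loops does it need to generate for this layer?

2

At z = 1.2 mm: the r=2 cylinder contributes a regular 24-gon of circumradius 2; the cylinder at (1, -3) is absent (z outside [5, 30]); the cube at (1.5, 2) is not intersected at this z (z outside [5.5, 28]); the cube at (12, 10) (footprint 30×28.5) is included at this height; Combining (union): the 2 present regions are separate (no shared area or edge), so areas and boundary lengths simply add and each stays a separate island — 2 connected regions; the cube at (14, 12) does not reach this height (z outside [2, 19]); Taking the first minus the rest: none of the subtracted shapes is present at this height, so the result so far is unchanged — 2 connected regions. The result has 2 disconnected regions.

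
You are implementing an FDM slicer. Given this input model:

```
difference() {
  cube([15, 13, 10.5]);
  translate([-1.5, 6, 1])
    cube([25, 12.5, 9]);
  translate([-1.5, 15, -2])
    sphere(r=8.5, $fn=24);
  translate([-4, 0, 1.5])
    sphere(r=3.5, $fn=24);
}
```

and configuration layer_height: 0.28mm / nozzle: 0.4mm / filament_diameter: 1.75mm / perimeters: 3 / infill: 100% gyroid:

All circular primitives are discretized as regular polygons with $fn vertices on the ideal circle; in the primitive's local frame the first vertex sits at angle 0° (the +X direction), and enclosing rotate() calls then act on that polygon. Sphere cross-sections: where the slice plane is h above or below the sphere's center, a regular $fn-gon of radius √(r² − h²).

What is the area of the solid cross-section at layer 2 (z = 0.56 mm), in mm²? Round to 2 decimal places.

At z = 0.56 mm: the 15×13 cube contributes its full rectangle (area 195.00 mm²); the cube at (-1.5, 6) is not intersected at this z (z outside [1, 10]); the r=8.5 sphere at (-1.5, 15) slices to a regular 24-gon of circumradius 8.105 (√(r²−h²) with h=2.56 from center) (area = (24/2)·8.105²·sin(360°/24) = 204.04 mm²); the sphere at (-4, 0): section is a regular 24-gon, circumradius = √(r²−h²) = √(3.5²−0.94²) = 3.371 (area = (24/2)·3.371²·sin(360°/24) = 35.30 mm²); Taking the first minus the rest: starting from the 15×13 cube (195.00 mm²), the r=8.5 sphere at (-1.5, 15) partially overlaps it — only the 26.05 mm² overlap (of its 204.04 mm²) is removed, clipping the outline; the r=3.5 sphere at (-4, 0) misses the remaining region (no effect) — area = 168.95 mm². Overall, the cross-section is a single solid region. Net area = 168.95 mm².

168.95 mm²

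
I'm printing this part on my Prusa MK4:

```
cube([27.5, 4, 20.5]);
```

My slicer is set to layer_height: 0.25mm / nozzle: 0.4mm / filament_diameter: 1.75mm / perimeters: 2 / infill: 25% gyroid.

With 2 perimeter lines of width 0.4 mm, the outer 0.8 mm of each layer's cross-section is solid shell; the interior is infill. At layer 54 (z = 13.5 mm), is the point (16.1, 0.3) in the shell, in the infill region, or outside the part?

shell

At z = 13.5 mm: the cube is present — its section is the full 27.5×4 rectangle. Overall, the cross-section is a single solid region. The nearest boundary edge runs (0.00, 0.00)→(27.50, 0.00); distance from the point to it = 0.30 mm. The point is inside the cross-section, 0.30 mm from the nearest boundary — within the 0.8 mm shell band (2 × 0.4).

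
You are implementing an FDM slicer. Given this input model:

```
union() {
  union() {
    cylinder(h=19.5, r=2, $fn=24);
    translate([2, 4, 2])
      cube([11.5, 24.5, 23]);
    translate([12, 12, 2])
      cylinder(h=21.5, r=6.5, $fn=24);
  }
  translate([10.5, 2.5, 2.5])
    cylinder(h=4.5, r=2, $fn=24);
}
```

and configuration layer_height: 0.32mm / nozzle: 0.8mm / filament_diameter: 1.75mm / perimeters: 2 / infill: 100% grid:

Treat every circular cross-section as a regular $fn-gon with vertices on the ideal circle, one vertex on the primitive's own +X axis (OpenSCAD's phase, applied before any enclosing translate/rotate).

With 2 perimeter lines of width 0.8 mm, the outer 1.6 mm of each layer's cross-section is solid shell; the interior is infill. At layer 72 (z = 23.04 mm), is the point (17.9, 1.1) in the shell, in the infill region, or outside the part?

At z = 23.04 mm: the cylinder is not intersected at this z (z outside [0, 19.5]); the cube at (2, 4) (footprint 11.5×24.5) is included at this height; the r=6.5 cylinder at (12, 12) gives a regular 24-gon of circumradius 6.5 (constant along its height); Merging all regions: the regions partially overlap (shared area 84.81 mm²), so overlapping operands fuse into one piece — 1 connected region; the cylinder at (10.5, 2.5) is not intersected at this z (z outside [2.5, 7]); Merging all regions: only that combined region is present, so the union is just that shape — 1 connected region. Overall, the cross-section is a single solid region. The nearest boundary edge runs (13.50, 5.70)→(13.50, 4.00); distance from the point to it = 5.27 mm. The point is not inside any of the regions above, so it lies outside the cross-section (5.27 mm from the nearest boundary).

outside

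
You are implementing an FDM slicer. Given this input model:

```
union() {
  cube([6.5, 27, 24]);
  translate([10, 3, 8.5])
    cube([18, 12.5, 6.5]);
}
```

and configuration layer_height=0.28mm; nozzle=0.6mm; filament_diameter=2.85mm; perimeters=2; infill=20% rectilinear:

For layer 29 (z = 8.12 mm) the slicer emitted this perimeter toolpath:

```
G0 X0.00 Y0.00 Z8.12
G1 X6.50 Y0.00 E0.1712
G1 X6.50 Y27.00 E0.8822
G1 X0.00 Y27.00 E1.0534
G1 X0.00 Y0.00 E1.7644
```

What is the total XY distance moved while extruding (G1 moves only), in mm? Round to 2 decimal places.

Sum the Euclidean lengths of each G1 segment: total = 67.00 mm.

67.00 mm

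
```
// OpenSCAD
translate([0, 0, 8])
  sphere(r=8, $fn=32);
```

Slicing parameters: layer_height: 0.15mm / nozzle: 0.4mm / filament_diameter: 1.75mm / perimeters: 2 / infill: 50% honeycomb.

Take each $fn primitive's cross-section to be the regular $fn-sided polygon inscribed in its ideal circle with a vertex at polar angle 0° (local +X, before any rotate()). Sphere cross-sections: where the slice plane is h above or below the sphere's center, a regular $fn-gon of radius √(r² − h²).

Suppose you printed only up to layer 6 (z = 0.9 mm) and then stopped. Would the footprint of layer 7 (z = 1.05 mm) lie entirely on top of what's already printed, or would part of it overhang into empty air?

Compare the two slices. At z = 0.9: the r=8 sphere slices to a regular 32-gon of circumradius 3.686 (√(r²−h²) with h=7.1 from center) (area = (32/2)·3.686²·sin(360°/32) = 42.42 mm²). At z = 1.05: the r=8 sphere slices to a regular 32-gon of circumradius 3.962 (√(r²−h²) with h=6.95 from center) (area = (32/2)·3.962²·sin(360°/32) = 49.00 mm²). Checking containment: at z = 1.05 the cross-section extends beyond the z = 0.9 cross-section by about 6.58 mm².

part overhangs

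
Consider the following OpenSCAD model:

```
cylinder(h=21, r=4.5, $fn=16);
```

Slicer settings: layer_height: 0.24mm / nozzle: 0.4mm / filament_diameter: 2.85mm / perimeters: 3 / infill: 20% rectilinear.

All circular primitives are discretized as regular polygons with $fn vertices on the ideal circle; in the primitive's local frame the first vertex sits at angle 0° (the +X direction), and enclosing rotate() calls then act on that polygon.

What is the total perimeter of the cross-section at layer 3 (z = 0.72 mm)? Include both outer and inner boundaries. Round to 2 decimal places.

At z = 0.72 mm: the r=4.5 cylinder contributes a regular 16-gon of circumradius 4.5 (perimeter = 2·16·4.500·sin(180°/16) = 28.09 mm). Overall, the cross-section is a single solid region. Total boundary length (outer) = 28.09 mm.

28.09 mm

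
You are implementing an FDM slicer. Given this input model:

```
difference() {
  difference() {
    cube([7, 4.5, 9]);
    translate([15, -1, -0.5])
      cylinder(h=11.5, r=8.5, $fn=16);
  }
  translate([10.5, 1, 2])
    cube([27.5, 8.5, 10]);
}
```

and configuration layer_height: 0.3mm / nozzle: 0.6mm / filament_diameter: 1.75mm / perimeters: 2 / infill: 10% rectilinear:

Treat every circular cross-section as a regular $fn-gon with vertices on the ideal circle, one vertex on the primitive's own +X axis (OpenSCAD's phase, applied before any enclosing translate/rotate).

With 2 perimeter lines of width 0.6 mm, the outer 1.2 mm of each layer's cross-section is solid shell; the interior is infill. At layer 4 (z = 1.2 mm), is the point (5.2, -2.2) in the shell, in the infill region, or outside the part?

outside

At z = 1.2 mm: the cube is present — its section is the full 7×4.5 rectangle; the r=8.5 cylinder at (15, -1) contributes a regular 16-gon of circumradius 8.5; Taking the first minus the rest: starting from the 7×4.5 cube, the r=8.5 cylinder at (15, -1) partially overlaps it — only the 0.23 mm² overlap (of its 221.19 mm²) is removed, clipping the outline — 1 connected region; the cube at (10.5, 1) does not reach this height (z outside [2, 12]); Subtracting the remaining from the first: none of the subtracted shapes is present at this height, so that combined region is unchanged — 1 connected region. Overall, the cross-section is a single solid region. The nearest boundary edge runs (6.70, 0.00)→(0.00, 0.00); distance from the point to it = 2.20 mm. The point is not inside any of the regions above, so it lies outside the cross-section (2.20 mm from the nearest boundary).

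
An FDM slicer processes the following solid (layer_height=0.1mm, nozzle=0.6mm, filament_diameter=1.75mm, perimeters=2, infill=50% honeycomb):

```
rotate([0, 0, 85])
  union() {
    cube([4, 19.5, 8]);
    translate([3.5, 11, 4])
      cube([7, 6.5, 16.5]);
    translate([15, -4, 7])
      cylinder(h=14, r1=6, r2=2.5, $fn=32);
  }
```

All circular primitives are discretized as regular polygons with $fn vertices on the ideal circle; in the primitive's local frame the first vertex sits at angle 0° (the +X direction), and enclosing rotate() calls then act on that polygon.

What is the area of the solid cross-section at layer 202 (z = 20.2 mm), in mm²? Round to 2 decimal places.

At z = 20.2 mm: the cube is not intersected at this z (z outside [0, 8]); the 7×6.5 cube at (3.5, 11) contributes its full rectangle (area 45.50 mm²); the cone at (15, -4) contributes a regular 32-gon of circumradius 2.700 (interpolated between r1=6 and r2=2.5 at t=0.943) (area = (32/2)·2.700²·sin(360°/32) = 22.76 mm²); Taking the union: the 2 present regions are separate (no shared area or edge), so areas and boundary lengths simply add and each stays a separate island — area = 68.26 mm²; (whole slice rotated 85° about Z — lengths, areas and connectivity unchanged). Overall, the cross-section has 2 separate islands. Net area = 68.26 mm².

68.26 mm²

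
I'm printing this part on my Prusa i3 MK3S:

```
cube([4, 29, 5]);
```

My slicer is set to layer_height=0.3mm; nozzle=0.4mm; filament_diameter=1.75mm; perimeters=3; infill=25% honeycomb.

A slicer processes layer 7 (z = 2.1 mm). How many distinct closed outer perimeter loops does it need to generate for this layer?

At z = 2.1 mm: the 4×29 cube contributes its full rectangle. The result has 1 disconnected region.

1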